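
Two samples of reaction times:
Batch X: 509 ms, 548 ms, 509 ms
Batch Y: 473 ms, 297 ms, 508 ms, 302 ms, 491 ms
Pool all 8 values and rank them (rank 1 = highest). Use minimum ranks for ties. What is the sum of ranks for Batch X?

5

Sorted (descending): 548, 509, 509, 508, 491, 473, 302, 297
The 2 values of 509 occupy positions 2–3 → each gets rank 2.
Batch X values → pooled ranks: 509→2, 548→1, 509→2
Rank sum = 2 + 1 + 2 = 5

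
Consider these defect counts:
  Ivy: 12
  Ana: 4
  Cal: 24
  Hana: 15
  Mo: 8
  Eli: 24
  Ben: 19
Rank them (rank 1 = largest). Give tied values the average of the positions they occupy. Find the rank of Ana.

7

Sorted (descending): 24, 24, 19, 15, 12, 8, 4
The 2 values of 24 occupy positions 1–2 → average rank (1+2)/2 = 1.5.
Ana has value 4 → rank 7.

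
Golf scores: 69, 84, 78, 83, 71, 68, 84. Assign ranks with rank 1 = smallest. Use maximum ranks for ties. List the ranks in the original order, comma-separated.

Sorted (ascending): 68, 69, 71, 78, 83, 84, 84
The 2 values of 84 occupy positions 6–7 → each gets rank 7.

2, 7, 4, 5, 3, 1, 7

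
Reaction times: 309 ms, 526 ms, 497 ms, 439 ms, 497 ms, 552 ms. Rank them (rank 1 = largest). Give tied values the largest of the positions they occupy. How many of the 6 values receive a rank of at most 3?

Sorted (descending): 552, 526, 497, 497, 439, 309
The 2 values of 497 occupy positions 3–4 → each gets rank 4.
Ranks ≤ 3: {1, 2} → 2 values.

2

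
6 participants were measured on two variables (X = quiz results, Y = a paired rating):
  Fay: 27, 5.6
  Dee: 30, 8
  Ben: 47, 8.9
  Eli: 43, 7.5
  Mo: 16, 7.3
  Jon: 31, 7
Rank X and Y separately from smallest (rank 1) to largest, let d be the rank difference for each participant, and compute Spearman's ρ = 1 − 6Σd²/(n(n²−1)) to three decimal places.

0.600

Ranks of variable 1: 2, 3, 6, 5, 1, 4
Ranks of variable 2: 1, 5, 6, 4, 3, 2
d = r₁ − r₂: 1, -2, 0, 1, -2, 2
d²: 1, 4, 0, 1, 4, 4; Σd² = 14
ρ = 1 − 6·14/(6·35) = 1 − 84/210 = 0.600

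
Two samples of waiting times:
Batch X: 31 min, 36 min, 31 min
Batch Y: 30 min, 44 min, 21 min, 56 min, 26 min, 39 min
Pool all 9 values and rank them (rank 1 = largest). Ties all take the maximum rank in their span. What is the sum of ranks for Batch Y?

Sorted (descending): 56, 44, 39, 36, 31, 31, 30, 26, 21
The 2 values of 31 occupy positions 5–6 → each gets rank 6.
Batch Y values → pooled ranks: 30→7, 44→2, 21→9, 56→1, 26→8, 39→3
Rank sum = 7 + 2 + 9 + 1 + 8 + 3 = 30

30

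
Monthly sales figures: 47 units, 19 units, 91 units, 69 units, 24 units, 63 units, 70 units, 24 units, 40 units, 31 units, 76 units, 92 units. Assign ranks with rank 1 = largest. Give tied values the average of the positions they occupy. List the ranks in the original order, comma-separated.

Sorted (descending): 92, 91, 76, 70, 69, 63, 47, 40, 31, 24, 24, 19
The 2 values of 24 occupy positions 10–11 → average rank (10+11)/2 = 10.5.

7, 12, 2, 5, 10.5, 6, 4, 10.5, 8, 9, 3, 1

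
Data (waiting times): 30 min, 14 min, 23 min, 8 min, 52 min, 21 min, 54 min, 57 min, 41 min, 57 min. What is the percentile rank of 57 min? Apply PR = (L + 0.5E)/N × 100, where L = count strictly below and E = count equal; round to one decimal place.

N = 10.
Strictly below 57: 8. Equal to 57: 2.
PR = (8 + 0.5·2)/10 × 100 = 90.0

90.0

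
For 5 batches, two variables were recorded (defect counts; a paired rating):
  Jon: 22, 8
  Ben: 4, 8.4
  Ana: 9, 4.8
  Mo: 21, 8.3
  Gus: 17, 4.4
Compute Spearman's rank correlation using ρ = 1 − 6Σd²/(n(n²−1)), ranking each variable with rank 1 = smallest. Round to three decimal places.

Ranks of variable 1: 5, 1, 2, 4, 3
Ranks of variable 2: 3, 5, 2, 4, 1
d = r₁ − r₂: 2, -4, 0, 0, 2
d²: 4, 16, 0, 0, 4; Σd² = 24
ρ = 1 − 6·24/(5·24) = 1 − 144/120 = -0.200

-0.200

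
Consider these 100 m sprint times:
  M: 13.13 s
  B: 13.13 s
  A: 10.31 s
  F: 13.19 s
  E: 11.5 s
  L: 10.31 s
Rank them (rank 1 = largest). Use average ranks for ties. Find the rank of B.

Sorted (descending): 13.19, 13.13, 13.13, 11.5, 10.31, 10.31
The 2 values of 13.13 occupy positions 2–3 → average rank (2+3)/2 = 2.5.
The 2 values of 10.31 occupy positions 5–6 → average rank (5+6)/2 = 5.5.
B has value 13.13 s → rank 2.5.

2.5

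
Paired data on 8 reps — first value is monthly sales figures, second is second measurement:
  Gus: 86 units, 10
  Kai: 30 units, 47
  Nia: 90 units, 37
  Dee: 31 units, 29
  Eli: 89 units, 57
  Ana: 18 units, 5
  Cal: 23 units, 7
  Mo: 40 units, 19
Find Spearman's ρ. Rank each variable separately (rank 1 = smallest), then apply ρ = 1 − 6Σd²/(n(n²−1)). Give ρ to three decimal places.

Ranks of variable 1: 6, 3, 8, 4, 7, 1, 2, 5
Ranks of variable 2: 3, 7, 6, 5, 8, 1, 2, 4
d = r₁ − r₂: 3, -4, 2, -1, -1, 0, 0, 1
d²: 9, 16, 4, 1, 1, 0, 0, 1; Σd² = 32
ρ = 1 − 6·32/(8·63) = 1 − 192/504 = 0.619

0.619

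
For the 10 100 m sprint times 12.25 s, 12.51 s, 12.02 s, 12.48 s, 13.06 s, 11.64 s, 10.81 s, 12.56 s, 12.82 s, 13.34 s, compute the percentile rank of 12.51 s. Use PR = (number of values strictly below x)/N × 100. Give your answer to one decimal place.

N = 10.
Strictly below 12.51: 5. Equal to 12.51: 1.
PR = 5/10 × 100 = 50.0

50.0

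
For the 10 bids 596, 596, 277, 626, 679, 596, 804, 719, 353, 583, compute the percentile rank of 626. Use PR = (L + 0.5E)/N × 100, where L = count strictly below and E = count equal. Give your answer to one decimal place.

65.0

N = 10.
Strictly below 626: 6. Equal to 626: 1.
PR = (6 + 0.5·1)/10 × 100 = 65.0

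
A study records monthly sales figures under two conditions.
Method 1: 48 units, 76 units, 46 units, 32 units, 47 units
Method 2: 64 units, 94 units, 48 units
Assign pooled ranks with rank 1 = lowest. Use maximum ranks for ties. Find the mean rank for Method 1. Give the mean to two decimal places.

3.60

Sorted (ascending): 32, 46, 47, 48, 48, 64, 76, 94
The 2 values of 48 occupy positions 4–5 → each gets rank 5.
Method 1 values → pooled ranks: 48→5, 76→7, 46→2, 32→1, 47→3
Mean rank = (5 + 7 + 2 + 1 + 3) / 5 = 3.60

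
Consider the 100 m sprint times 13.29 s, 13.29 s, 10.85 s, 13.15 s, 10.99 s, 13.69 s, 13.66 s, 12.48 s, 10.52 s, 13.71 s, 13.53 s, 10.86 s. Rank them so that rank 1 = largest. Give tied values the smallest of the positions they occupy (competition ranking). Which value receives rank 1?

Sorted (descending): 13.71, 13.69, 13.66, 13.53, 13.29, 13.29, 13.15, 12.48, 10.99, 10.86, 10.85, 10.52
The 2 values of 13.29 occupy positions 5–6 → each gets rank 5.
Rank 1 → value 13.71.

13.71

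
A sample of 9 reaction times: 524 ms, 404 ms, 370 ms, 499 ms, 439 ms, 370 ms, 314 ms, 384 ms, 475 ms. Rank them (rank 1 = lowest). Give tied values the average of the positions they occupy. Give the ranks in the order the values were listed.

9, 5, 2.5, 8, 6, 2.5, 1, 4, 7

Sorted (ascending): 314, 370, 370, 384, 404, 439, 475, 499, 524
The 2 values of 370 occupy positions 2–3 → average rank (2+3)/2 = 2.5.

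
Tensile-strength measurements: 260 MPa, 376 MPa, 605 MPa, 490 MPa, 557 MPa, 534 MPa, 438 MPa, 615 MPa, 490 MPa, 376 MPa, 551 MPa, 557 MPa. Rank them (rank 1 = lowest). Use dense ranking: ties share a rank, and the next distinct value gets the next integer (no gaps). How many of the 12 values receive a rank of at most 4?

6

Sorted (ascending): 260, 376, 376, 438, 490, 490, 534, 551, 557, 557, 605, 615
The 2 values of 376 share dense rank 2.
The 2 values of 490 share dense rank 4.
The 2 values of 557 share dense rank 7.
Remaining distinct values take the next consecutive integers.
Ranks ≤ 4: {1, 2, 2, 3, 4, 4} → 6 values.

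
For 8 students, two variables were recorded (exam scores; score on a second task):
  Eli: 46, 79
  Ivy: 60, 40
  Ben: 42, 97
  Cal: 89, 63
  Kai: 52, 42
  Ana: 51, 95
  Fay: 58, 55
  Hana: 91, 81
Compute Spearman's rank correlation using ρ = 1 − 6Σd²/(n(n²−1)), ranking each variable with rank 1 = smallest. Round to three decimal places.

-0.429

Ranks of variable 1: 2, 6, 1, 7, 4, 3, 5, 8
Ranks of variable 2: 5, 1, 8, 4, 2, 7, 3, 6
d = r₁ − r₂: -3, 5, -7, 3, 2, -4, 2, 2
d²: 9, 25, 49, 9, 4, 16, 4, 4; Σd² = 120
ρ = 1 − 6·120/(8·63) = 1 − 720/504 = -0.429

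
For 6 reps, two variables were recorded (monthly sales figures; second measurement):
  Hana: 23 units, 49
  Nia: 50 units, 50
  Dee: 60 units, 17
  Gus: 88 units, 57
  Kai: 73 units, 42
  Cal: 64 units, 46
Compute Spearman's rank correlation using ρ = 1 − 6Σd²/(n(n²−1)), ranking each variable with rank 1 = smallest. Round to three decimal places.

Ranks of variable 1: 1, 2, 3, 6, 5, 4
Ranks of variable 2: 4, 5, 1, 6, 2, 3
d = r₁ − r₂: -3, -3, 2, 0, 3, 1
d²: 9, 9, 4, 0, 9, 1; Σd² = 32
ρ = 1 − 6·32/(6·35) = 1 − 192/210 = 0.086

0.086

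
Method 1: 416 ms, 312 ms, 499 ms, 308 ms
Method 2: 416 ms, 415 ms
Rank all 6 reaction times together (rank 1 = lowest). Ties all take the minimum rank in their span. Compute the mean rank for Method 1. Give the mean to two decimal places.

Sorted (ascending): 308, 312, 415, 416, 416, 499
The 2 values of 416 occupy positions 4–5 → each gets rank 4.
Method 1 values → pooled ranks: 416→4, 312→2, 499→6, 308→1
Mean rank = (4 + 2 + 6 + 1) / 4 = 3.25

3.25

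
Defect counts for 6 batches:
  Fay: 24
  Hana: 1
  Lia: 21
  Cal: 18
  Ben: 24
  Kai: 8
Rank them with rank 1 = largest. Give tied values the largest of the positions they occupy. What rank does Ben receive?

Sorted (descending): 24, 24, 21, 18, 8, 1
The 2 values of 24 occupy positions 1–2 → each gets rank 2.
Ben has value 24 → rank 2.

2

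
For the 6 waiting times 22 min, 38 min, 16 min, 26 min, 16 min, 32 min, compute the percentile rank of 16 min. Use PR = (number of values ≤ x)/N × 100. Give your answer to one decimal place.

N = 6.
Strictly below 16: 0. Equal to 16: 2.
PR = 2/6 × 100 = 33.3

33.3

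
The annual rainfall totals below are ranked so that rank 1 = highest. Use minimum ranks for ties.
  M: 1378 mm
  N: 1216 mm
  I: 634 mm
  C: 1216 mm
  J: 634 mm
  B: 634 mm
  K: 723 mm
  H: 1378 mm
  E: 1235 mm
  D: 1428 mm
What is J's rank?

Sorted (descending): 1428, 1378, 1378, 1235, 1216, 1216, 723, 634, 634, 634
The 2 values of 1378 occupy positions 2–3 → each gets rank 2.
The 2 values of 1216 occupy positions 5–6 → each gets rank 5.
The 3 values of 634 occupy positions 8–10 → each gets rank 8.
J has value 634 mm → rank 8.

8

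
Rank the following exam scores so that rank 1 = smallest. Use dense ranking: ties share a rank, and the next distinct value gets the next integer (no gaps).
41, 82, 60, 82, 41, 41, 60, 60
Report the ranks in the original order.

1, 3, 2, 3, 1, 1, 2, 2

Sorted (ascending): 41, 41, 41, 60, 60, 60, 82, 82
The 3 values of 41 share dense rank 1.
The 3 values of 60 share dense rank 2.
The 2 values of 82 share dense rank 3.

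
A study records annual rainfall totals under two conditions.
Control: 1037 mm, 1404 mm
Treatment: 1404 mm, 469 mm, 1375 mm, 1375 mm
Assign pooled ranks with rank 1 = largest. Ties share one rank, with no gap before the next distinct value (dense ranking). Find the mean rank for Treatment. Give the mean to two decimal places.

Sorted (descending): 1404, 1404, 1375, 1375, 1037, 469
The 2 values of 1404 share dense rank 1.
The 2 values of 1375 share dense rank 2.
Remaining distinct values take the next consecutive integers.
Treatment values → pooled ranks: 1404→1, 469→4, 1375→2, 1375→2
Mean rank = (1 + 4 + 2 + 2) / 4 = 2.25

2.25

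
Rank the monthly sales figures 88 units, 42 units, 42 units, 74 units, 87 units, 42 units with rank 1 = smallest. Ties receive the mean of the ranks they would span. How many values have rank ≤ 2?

Sorted (ascending): 42, 42, 42, 74, 87, 88
The 3 values of 42 occupy positions 1–3 → average rank 2.
Ranks ≤ 2: {2, 2, 2} → 3 values.

3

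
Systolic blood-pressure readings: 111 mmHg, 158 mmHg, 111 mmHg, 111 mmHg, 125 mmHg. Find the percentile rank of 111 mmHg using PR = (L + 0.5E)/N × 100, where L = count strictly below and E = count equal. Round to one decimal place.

N = 5.
Strictly below 111: 0. Equal to 111: 3.
PR = (0 + 0.5·3)/5 × 100 = 30.0

30.0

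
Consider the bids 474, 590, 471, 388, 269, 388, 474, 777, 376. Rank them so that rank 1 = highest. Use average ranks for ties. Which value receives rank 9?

Sorted (descending): 777, 590, 474, 474, 471, 388, 388, 376, 269
The 2 values of 474 occupy positions 3–4 → average rank (3+4)/2 = 3.5.
The 2 values of 388 occupy positions 6–7 → average rank (6+7)/2 = 6.5.
Rank 9 → value 269.

269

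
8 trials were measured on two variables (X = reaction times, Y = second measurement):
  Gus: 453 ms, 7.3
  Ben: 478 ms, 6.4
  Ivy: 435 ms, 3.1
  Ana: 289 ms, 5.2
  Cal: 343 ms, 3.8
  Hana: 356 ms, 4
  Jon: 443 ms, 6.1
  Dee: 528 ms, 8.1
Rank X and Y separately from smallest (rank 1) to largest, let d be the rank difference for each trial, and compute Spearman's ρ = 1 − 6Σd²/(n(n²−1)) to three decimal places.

Ranks of variable 1: 6, 7, 4, 1, 2, 3, 5, 8
Ranks of variable 2: 7, 6, 1, 4, 2, 3, 5, 8
d = r₁ − r₂: -1, 1, 3, -3, 0, 0, 0, 0
d²: 1, 1, 9, 9, 0, 0, 0, 0; Σd² = 20
ρ = 1 − 6·20/(8·63) = 1 − 120/504 = 0.762

0.762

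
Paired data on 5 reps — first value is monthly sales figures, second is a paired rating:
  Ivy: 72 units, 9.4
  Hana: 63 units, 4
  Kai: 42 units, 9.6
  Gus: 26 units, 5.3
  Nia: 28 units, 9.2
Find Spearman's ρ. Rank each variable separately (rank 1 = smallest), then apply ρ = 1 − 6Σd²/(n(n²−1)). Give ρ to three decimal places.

Ranks of variable 1: 5, 4, 3, 1, 2
Ranks of variable 2: 4, 1, 5, 2, 3
d = r₁ − r₂: 1, 3, -2, -1, -1
d²: 1, 9, 4, 1, 1; Σd² = 16
ρ = 1 − 6·16/(5·24) = 1 − 96/120 = 0.200

0.200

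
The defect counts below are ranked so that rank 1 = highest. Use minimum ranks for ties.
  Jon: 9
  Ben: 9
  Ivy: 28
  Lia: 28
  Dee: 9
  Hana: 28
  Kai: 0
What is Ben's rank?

Sorted (descending): 28, 28, 28, 9, 9, 9, 0
The 3 values of 28 occupy positions 1–3 → each gets rank 1.
The 3 values of 9 occupy positions 4–6 → each gets rank 4.
Ben has value 9 → rank 4.

4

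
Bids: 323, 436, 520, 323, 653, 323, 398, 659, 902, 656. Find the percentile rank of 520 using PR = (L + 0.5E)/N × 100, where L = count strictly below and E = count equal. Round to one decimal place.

N = 10.
Strictly below 520: 5. Equal to 520: 1.
PR = (5 + 0.5·1)/10 × 100 = 55.0

55.0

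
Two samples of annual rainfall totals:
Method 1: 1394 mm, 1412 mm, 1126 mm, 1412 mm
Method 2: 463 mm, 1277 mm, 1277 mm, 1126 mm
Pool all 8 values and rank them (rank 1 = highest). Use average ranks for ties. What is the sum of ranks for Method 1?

Sorted (descending): 1412, 1412, 1394, 1277, 1277, 1126, 1126, 463
The 2 values of 1412 occupy positions 1–2 → average rank (1+2)/2 = 1.5.
The 2 values of 1277 occupy positions 4–5 → average rank (4+5)/2 = 4.5.
The 2 values of 1126 occupy positions 6–7 → average rank (6+7)/2 = 6.5.
Method 1 values → pooled ranks: 1394→3, 1412→1.5, 1126→6.5, 1412→1.5
Rank sum = 3 + 1.5 + 6.5 + 1.5 = 12.5

12.5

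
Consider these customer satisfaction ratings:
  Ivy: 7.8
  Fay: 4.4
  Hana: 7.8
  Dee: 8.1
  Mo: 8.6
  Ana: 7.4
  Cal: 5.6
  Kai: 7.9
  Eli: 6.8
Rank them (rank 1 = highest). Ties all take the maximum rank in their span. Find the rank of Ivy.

Sorted (descending): 8.6, 8.1, 7.9, 7.8, 7.8, 7.4, 6.8, 5.6, 4.4
The 2 values of 7.8 occupy positions 4–5 → each gets rank 5.
Ivy has value 7.8 → rank 5.

5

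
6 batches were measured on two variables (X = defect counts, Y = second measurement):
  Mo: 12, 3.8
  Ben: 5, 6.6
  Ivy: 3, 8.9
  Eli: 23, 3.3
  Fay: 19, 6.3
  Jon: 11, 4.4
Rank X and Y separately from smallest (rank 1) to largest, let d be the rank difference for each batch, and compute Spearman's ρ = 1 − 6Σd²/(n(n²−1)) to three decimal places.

Ranks of variable 1: 4, 2, 1, 6, 5, 3
Ranks of variable 2: 2, 5, 6, 1, 4, 3
d = r₁ − r₂: 2, -3, -5, 5, 1, 0
d²: 4, 9, 25, 25, 1, 0; Σd² = 64
ρ = 1 − 6·64/(6·35) = 1 − 384/210 = -0.829

-0.829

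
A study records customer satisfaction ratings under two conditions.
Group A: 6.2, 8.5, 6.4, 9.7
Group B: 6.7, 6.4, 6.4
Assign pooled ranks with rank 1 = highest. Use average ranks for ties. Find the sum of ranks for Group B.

Sorted (descending): 9.7, 8.5, 6.7, 6.4, 6.4, 6.4, 6.2
The 3 values of 6.4 occupy positions 4–6 → average rank 5.
Group B values → pooled ranks: 6.7→3, 6.4→5, 6.4→5
Rank sum = 3 + 5 + 5 = 13

13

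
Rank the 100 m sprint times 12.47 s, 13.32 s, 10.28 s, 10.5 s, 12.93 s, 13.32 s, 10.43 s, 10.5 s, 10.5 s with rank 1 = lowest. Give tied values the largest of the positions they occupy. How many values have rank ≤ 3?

Sorted (ascending): 10.28, 10.43, 10.5, 10.5, 10.5, 12.47, 12.93, 13.32, 13.32
The 3 values of 10.5 occupy positions 3–5 → each gets rank 5.
The 2 values of 13.32 occupy positions 8–9 → each gets rank 9.
Ranks ≤ 3: {1, 2} → 2 values.

2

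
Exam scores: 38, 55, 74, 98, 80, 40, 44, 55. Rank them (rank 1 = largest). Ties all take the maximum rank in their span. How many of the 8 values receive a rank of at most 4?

Sorted (descending): 98, 80, 74, 55, 55, 44, 40, 38
The 2 values of 55 occupy positions 4–5 → each gets rank 5.
Ranks ≤ 4: {1, 2, 3} → 3 values.

3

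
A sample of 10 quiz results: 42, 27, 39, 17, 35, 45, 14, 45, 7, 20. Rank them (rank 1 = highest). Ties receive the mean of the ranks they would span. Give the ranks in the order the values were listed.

Sorted (descending): 45, 45, 42, 39, 35, 27, 20, 17, 14, 7
The 2 values of 45 occupy positions 1–2 → average rank (1+2)/2 = 1.5.

3, 6, 4, 8, 5, 1.5, 9, 1.5, 10, 7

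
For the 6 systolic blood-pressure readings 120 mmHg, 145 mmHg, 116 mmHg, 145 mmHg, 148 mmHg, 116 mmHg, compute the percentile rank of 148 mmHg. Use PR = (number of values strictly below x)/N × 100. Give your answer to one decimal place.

83.3

N = 6.
Strictly below 148: 5. Equal to 148: 1.
PR = 5/6 × 100 = 83.3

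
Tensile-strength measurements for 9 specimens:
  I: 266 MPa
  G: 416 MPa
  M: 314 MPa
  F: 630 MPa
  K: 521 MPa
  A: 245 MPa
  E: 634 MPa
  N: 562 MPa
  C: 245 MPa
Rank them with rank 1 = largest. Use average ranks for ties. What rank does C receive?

Sorted (descending): 634, 630, 562, 521, 416, 314, 266, 245, 245
The 2 values of 245 occupy positions 8–9 → average rank (8+9)/2 = 8.5.
C has value 245 MPa → rank 8.5.

8.5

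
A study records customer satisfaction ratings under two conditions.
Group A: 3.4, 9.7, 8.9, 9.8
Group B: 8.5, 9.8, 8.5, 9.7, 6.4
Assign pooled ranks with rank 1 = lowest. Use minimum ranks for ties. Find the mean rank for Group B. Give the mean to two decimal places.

4.40

Sorted (ascending): 3.4, 6.4, 8.5, 8.5, 8.9, 9.7, 9.7, 9.8, 9.8
The 2 values of 8.5 occupy positions 3–4 → each gets rank 3.
The 2 values of 9.7 occupy positions 6–7 → each gets rank 6.
The 2 values of 9.8 occupy positions 8–9 → each gets rank 8.
Group B values → pooled ranks: 8.5→3, 9.8→8, 8.5→3, 9.7→6, 6.4→2
Mean rank = (3 + 8 + 3 + 6 + 2) / 5 = 4.40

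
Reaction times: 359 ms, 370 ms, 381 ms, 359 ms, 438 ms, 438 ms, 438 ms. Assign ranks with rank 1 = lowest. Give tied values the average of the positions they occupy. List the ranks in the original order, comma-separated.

1.5, 3, 4, 1.5, 6, 6, 6

Sorted (ascending): 359, 359, 370, 381, 438, 438, 438
The 2 values of 359 occupy positions 1–2 → average rank (1+2)/2 = 1.5.
The 3 values of 438 occupy positions 5–7 → average rank 6.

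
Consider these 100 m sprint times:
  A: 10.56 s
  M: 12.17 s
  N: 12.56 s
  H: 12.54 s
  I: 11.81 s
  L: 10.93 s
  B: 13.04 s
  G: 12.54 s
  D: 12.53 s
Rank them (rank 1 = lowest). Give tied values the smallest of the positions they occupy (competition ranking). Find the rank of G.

6

Sorted (ascending): 10.56, 10.93, 11.81, 12.17, 12.53, 12.54, 12.54, 12.56, 13.04
The 2 values of 12.54 occupy positions 6–7 → each gets rank 6.
G has value 12.54 s → rank 6.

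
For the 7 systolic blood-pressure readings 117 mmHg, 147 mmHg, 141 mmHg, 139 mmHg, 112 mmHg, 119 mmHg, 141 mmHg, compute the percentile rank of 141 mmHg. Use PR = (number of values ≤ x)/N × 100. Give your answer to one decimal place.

85.7

N = 7.
Strictly below 141: 4. Equal to 141: 2.
PR = 6/7 × 100 = 85.7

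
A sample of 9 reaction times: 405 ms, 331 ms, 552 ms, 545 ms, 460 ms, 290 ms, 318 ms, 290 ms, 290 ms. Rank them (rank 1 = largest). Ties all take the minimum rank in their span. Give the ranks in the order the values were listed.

4, 5, 1, 2, 3, 7, 6, 7, 7

Sorted (descending): 552, 545, 460, 405, 331, 318, 290, 290, 290
The 3 values of 290 occupy positions 7–9 → each gets rank 7.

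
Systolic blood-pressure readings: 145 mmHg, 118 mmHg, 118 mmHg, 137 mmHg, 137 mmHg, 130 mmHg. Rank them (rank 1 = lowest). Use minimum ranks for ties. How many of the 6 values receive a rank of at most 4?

Sorted (ascending): 118, 118, 130, 137, 137, 145
The 2 values of 118 occupy positions 1–2 → each gets rank 1.
The 2 values of 137 occupy positions 4–5 → each gets rank 4.
Ranks ≤ 4: {1, 1, 3, 4, 4} → 5 values.

5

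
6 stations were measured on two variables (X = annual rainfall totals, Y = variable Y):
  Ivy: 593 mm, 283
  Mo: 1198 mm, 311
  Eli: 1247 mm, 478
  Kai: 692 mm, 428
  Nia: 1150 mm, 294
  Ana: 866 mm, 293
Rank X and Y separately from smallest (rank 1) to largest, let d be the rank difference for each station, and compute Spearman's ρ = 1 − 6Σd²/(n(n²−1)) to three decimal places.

0.657

Ranks of variable 1: 1, 5, 6, 2, 4, 3
Ranks of variable 2: 1, 4, 6, 5, 3, 2
d = r₁ − r₂: 0, 1, 0, -3, 1, 1
d²: 0, 1, 0, 9, 1, 1; Σd² = 12
ρ = 1 − 6·12/(6·35) = 1 − 72/210 = 0.657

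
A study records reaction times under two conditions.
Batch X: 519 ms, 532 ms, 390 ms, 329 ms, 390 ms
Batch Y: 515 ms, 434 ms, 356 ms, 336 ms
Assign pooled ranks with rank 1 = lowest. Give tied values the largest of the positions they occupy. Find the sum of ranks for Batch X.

28

Sorted (ascending): 329, 336, 356, 390, 390, 434, 515, 519, 532
The 2 values of 390 occupy positions 4–5 → each gets rank 5.
Batch X values → pooled ranks: 519→8, 532→9, 390→5, 329→1, 390→5
Rank sum = 8 + 9 + 5 + 1 + 5 = 28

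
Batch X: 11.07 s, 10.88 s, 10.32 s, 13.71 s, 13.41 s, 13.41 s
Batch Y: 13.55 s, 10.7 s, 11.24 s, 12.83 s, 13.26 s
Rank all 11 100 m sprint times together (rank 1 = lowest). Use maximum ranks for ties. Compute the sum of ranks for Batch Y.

30

Sorted (ascending): 10.32, 10.7, 10.88, 11.07, 11.24, 12.83, 13.26, 13.41, 13.41, 13.55, 13.71
The 2 values of 13.41 occupy positions 8–9 → each gets rank 9.
Batch Y values → pooled ranks: 13.55→10, 10.7→2, 11.24→5, 12.83→6, 13.26→7
Rank sum = 10 + 2 + 5 + 6 + 7 = 30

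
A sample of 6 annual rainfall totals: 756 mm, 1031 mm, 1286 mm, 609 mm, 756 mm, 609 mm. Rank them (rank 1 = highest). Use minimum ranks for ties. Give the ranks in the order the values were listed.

3, 2, 1, 5, 3, 5

Sorted (descending): 1286, 1031, 756, 756, 609, 609
The 2 values of 756 occupy positions 3–4 → each gets rank 3.
The 2 values of 609 occupy positions 5–6 → each gets rank 5.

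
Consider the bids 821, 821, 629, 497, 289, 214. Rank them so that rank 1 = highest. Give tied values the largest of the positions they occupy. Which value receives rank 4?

Sorted (descending): 821, 821, 629, 497, 289, 214
The 2 values of 821 occupy positions 1–2 → each gets rank 2.
Rank 4 → value 497.

497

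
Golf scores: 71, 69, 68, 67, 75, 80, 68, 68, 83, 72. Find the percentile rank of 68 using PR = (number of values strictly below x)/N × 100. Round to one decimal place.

10.0

N = 10.
Strictly below 68: 1. Equal to 68: 3.
PR = 1/10 × 100 = 10.0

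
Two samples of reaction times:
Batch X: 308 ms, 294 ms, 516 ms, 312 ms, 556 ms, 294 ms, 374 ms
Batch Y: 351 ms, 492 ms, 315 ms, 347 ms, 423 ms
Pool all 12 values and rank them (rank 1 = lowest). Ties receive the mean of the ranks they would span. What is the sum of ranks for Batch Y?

37

Sorted (ascending): 294, 294, 308, 312, 315, 347, 351, 374, 423, 492, 516, 556
The 2 values of 294 occupy positions 1–2 → average rank (1+2)/2 = 1.5.
Batch Y values → pooled ranks: 351→7, 492→10, 315→5, 347→6, 423→9
Rank sum = 7 + 10 + 5 + 6 + 9 = 37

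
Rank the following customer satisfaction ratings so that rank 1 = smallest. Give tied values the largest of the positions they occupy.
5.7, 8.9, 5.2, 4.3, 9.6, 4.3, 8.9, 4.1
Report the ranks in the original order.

5, 7, 4, 3, 8, 3, 7, 1

Sorted (ascending): 4.1, 4.3, 4.3, 5.2, 5.7, 8.9, 8.9, 9.6
The 2 values of 4.3 occupy positions 2–3 → each gets rank 3.
The 2 values of 8.9 occupy positions 6–7 → each gets rank 7.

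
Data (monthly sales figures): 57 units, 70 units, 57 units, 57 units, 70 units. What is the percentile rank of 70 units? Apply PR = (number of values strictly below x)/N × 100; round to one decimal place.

60.0

N = 5.
Strictly below 70: 3. Equal to 70: 2.
PR = 3/5 × 100 = 60.0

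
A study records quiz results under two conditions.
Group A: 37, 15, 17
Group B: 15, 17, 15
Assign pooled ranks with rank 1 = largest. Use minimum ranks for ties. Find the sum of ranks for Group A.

7

Sorted (descending): 37, 17, 17, 15, 15, 15
The 2 values of 17 occupy positions 2–3 → each gets rank 2.
The 3 values of 15 occupy positions 4–6 → each gets rank 4.
Group A values → pooled ranks: 37→1, 15→4, 17→2
Rank sum = 1 + 4 + 2 = 7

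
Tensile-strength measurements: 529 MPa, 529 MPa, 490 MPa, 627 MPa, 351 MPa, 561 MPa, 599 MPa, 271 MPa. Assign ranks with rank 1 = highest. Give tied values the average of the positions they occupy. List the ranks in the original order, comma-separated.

Sorted (descending): 627, 599, 561, 529, 529, 490, 351, 271
The 2 values of 529 occupy positions 4–5 → average rank (4+5)/2 = 4.5.

4.5, 4.5, 6, 1, 7, 3, 2, 8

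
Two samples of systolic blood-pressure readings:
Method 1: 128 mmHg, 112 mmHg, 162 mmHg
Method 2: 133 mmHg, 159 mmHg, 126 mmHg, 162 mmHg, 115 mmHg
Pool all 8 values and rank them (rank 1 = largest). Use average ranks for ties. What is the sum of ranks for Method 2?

21.5

Sorted (descending): 162, 162, 159, 133, 128, 126, 115, 112
The 2 values of 162 occupy positions 1–2 → average rank (1+2)/2 = 1.5.
Method 2 values → pooled ranks: 133→4, 159→3, 126→6, 162→1.5, 115→7
Rank sum = 4 + 3 + 6 + 1.5 + 7 = 21.5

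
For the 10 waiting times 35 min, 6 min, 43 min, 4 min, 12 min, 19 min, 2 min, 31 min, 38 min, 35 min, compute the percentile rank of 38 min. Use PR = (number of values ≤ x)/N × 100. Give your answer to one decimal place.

N = 10.
Strictly below 38: 8. Equal to 38: 1.
PR = 9/10 × 100 = 90.0

90.0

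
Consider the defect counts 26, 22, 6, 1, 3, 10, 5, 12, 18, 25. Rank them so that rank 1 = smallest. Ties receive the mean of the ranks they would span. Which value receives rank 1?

Sorted (ascending): 1, 3, 5, 6, 10, 12, 18, 22, 25, 26
No ties — each value takes its position as its rank.
Rank 1 → value 1.

1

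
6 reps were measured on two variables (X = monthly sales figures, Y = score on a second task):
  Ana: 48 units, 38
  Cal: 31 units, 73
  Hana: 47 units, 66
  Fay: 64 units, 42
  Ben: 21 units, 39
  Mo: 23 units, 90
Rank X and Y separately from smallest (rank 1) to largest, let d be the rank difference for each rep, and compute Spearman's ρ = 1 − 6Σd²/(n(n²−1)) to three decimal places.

-0.314

Ranks of variable 1: 5, 3, 4, 6, 1, 2
Ranks of variable 2: 1, 5, 4, 3, 2, 6
d = r₁ − r₂: 4, -2, 0, 3, -1, -4
d²: 16, 4, 0, 9, 1, 16; Σd² = 46
ρ = 1 − 6·46/(6·35) = 1 − 276/210 = -0.314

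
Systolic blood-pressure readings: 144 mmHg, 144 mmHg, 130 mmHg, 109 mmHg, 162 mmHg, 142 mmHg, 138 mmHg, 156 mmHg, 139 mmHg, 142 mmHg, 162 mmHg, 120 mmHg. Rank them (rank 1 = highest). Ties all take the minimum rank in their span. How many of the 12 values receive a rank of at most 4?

Sorted (descending): 162, 162, 156, 144, 144, 142, 142, 139, 138, 130, 120, 109
The 2 values of 162 occupy positions 1–2 → each gets rank 1.
The 2 values of 144 occupy positions 4–5 → each gets rank 4.
The 2 values of 142 occupy positions 6–7 → each gets rank 6.
Ranks ≤ 4: {1, 1, 3, 4, 4} → 5 values.

5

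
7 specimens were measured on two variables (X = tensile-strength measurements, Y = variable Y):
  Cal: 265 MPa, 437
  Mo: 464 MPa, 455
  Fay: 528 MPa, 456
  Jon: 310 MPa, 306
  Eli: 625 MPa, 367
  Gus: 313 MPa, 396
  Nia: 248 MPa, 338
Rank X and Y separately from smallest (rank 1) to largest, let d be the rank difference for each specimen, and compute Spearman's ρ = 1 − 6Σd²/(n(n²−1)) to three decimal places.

0.429

Ranks of variable 1: 2, 5, 6, 3, 7, 4, 1
Ranks of variable 2: 5, 6, 7, 1, 3, 4, 2
d = r₁ − r₂: -3, -1, -1, 2, 4, 0, -1
d²: 9, 1, 1, 4, 16, 0, 1; Σd² = 32
ρ = 1 − 6·32/(7·48) = 1 − 192/336 = 0.429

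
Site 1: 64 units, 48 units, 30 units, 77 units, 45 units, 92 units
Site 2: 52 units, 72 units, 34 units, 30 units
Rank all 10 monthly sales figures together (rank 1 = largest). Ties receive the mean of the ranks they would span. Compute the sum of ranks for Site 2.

25.5

Sorted (descending): 92, 77, 72, 64, 52, 48, 45, 34, 30, 30
The 2 values of 30 occupy positions 9–10 → average rank (9+10)/2 = 9.5.
Site 2 values → pooled ranks: 52→5, 72→3, 34→8, 30→9.5
Rank sum = 5 + 3 + 8 + 9.5 = 25.5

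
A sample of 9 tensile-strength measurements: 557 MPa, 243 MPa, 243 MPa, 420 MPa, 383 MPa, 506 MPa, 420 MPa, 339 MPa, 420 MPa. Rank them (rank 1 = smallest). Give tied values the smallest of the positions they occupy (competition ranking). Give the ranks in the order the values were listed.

9, 1, 1, 5, 4, 8, 5, 3, 5

Sorted (ascending): 243, 243, 339, 383, 420, 420, 420, 506, 557
The 2 values of 243 occupy positions 1–2 → each gets rank 1.
The 3 values of 420 occupy positions 5–7 → each gets rank 5.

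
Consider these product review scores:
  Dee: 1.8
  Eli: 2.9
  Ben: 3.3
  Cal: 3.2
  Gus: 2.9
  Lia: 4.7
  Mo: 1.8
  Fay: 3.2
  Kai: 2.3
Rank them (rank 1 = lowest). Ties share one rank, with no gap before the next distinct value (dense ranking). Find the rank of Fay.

4

Sorted (ascending): 1.8, 1.8, 2.3, 2.9, 2.9, 3.2, 3.2, 3.3, 4.7
The 2 values of 1.8 share dense rank 1.
The 2 values of 2.9 share dense rank 3.
The 2 values of 3.2 share dense rank 4.
Remaining distinct values take the next consecutive integers.
Fay has value 3.2 → rank 4.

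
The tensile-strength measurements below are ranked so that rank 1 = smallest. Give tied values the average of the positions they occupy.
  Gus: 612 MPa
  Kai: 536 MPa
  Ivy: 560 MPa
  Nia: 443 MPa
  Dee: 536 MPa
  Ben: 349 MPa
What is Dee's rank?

3.5

Sorted (ascending): 349, 443, 536, 536, 560, 612
The 2 values of 536 occupy positions 3–4 → average rank (3+4)/2 = 3.5.
Dee has value 536 MPa → rank 3.5.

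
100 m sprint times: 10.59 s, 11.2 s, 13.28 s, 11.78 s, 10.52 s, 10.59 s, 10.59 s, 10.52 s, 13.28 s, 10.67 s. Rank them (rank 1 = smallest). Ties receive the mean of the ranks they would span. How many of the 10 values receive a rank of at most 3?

Sorted (ascending): 10.52, 10.52, 10.59, 10.59, 10.59, 10.67, 11.2, 11.78, 13.28, 13.28
The 2 values of 10.52 occupy positions 1–2 → average rank (1+2)/2 = 1.5.
The 3 values of 10.59 occupy positions 3–5 → average rank 4.
The 2 values of 13.28 occupy positions 9–10 → average rank (9+10)/2 = 9.5.
Ranks ≤ 3: {1.5, 1.5} → 2 values.

2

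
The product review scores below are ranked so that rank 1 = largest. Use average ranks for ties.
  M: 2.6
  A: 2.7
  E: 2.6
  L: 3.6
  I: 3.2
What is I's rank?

2

Sorted (descending): 3.6, 3.2, 2.7, 2.6, 2.6
The 2 values of 2.6 occupy positions 4–5 → average rank (4+5)/2 = 4.5.
I has value 3.2 → rank 2.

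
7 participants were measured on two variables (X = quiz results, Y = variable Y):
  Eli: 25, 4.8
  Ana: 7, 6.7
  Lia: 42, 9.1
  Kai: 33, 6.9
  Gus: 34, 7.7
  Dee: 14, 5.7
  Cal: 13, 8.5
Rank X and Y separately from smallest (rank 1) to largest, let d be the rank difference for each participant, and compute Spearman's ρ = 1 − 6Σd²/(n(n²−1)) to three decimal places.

0.429

Ranks of variable 1: 4, 1, 7, 5, 6, 3, 2
Ranks of variable 2: 1, 3, 7, 4, 5, 2, 6
d = r₁ − r₂: 3, -2, 0, 1, 1, 1, -4
d²: 9, 4, 0, 1, 1, 1, 16; Σd² = 32
ρ = 1 − 6·32/(7·48) = 1 − 192/336 = 0.429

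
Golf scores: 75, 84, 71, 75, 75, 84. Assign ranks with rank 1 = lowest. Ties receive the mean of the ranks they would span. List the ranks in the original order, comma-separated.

Sorted (ascending): 71, 75, 75, 75, 84, 84
The 3 values of 75 occupy positions 2–4 → average rank 3.
The 2 values of 84 occupy positions 5–6 → average rank (5+6)/2 = 5.5.

3, 5.5, 1, 3, 3, 5.5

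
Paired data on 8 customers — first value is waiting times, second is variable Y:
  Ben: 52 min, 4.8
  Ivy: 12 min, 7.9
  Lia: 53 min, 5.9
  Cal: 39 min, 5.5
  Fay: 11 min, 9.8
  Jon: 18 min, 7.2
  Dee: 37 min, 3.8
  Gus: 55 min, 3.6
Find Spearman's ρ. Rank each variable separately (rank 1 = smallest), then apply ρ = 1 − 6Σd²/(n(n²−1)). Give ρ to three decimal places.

Ranks of variable 1: 6, 2, 7, 5, 1, 3, 4, 8
Ranks of variable 2: 3, 7, 5, 4, 8, 6, 2, 1
d = r₁ − r₂: 3, -5, 2, 1, -7, -3, 2, 7
d²: 9, 25, 4, 1, 49, 9, 4, 49; Σd² = 150
ρ = 1 − 6·150/(8·63) = 1 − 900/504 = -0.786

-0.786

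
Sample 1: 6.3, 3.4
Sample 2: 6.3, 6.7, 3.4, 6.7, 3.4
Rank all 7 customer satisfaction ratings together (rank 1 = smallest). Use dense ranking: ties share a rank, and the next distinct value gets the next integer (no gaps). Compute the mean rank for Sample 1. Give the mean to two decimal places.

1.50

Sorted (ascending): 3.4, 3.4, 3.4, 6.3, 6.3, 6.7, 6.7
The 3 values of 3.4 share dense rank 1.
The 2 values of 6.3 share dense rank 2.
The 2 values of 6.7 share dense rank 3.
Sample 1 values → pooled ranks: 6.3→2, 3.4→1
Mean rank = (2 + 1) / 2 = 1.50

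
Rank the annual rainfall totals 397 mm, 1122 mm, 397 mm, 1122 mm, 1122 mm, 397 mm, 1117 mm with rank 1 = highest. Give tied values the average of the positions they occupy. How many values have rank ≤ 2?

Sorted (descending): 1122, 1122, 1122, 1117, 397, 397, 397
The 3 values of 1122 occupy positions 1–3 → average rank 2.
The 3 values of 397 occupy positions 5–7 → average rank 6.
Ranks ≤ 2: {2, 2, 2} → 3 values.

3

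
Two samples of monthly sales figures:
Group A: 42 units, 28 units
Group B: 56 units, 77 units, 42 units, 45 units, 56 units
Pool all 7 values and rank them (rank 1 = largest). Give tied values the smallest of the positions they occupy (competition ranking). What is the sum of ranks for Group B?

14

Sorted (descending): 77, 56, 56, 45, 42, 42, 28
The 2 values of 56 occupy positions 2–3 → each gets rank 2.
The 2 values of 42 occupy positions 5–6 → each gets rank 5.
Group B values → pooled ranks: 56→2, 77→1, 42→5, 45→4, 56→2
Rank sum = 2 + 1 + 5 + 4 + 2 = 14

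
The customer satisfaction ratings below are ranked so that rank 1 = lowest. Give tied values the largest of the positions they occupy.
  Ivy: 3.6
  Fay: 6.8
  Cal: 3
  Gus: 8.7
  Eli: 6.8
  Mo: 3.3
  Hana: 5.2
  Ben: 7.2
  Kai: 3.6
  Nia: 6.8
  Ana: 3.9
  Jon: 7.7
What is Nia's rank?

9

Sorted (ascending): 3, 3.3, 3.6, 3.6, 3.9, 5.2, 6.8, 6.8, 6.8, 7.2, 7.7, 8.7
The 2 values of 3.6 occupy positions 3–4 → each gets rank 4.
The 3 values of 6.8 occupy positions 7–9 → each gets rank 9.
Nia has value 6.8 → rank 9.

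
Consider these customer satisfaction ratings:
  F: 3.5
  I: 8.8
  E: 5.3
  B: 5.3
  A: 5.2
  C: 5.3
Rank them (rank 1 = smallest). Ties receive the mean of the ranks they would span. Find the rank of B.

4

Sorted (ascending): 3.5, 5.2, 5.3, 5.3, 5.3, 8.8
The 3 values of 5.3 occupy positions 3–5 → average rank 4.
B has value 5.3 → rank 4.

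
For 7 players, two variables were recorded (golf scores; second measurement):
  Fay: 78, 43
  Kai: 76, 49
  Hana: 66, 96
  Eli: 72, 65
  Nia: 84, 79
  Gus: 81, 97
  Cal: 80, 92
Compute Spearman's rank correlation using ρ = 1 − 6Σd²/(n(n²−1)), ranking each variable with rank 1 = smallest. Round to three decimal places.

0.179

Ranks of variable 1: 4, 3, 1, 2, 7, 6, 5
Ranks of variable 2: 1, 2, 6, 3, 4, 7, 5
d = r₁ − r₂: 3, 1, -5, -1, 3, -1, 0
d²: 9, 1, 25, 1, 9, 1, 0; Σd² = 46
ρ = 1 − 6·46/(7·48) = 1 − 276/336 = 0.179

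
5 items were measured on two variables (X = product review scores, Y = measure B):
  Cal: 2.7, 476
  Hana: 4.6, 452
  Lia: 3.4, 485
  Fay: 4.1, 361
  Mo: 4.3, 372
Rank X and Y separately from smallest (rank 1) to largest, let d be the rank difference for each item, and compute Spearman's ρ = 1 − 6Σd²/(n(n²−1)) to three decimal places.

-0.500

Ranks of variable 1: 1, 5, 2, 3, 4
Ranks of variable 2: 4, 3, 5, 1, 2
d = r₁ − r₂: -3, 2, -3, 2, 2
d²: 9, 4, 9, 4, 4; Σd² = 30
ρ = 1 − 6·30/(5·24) = 1 − 180/120 = -0.500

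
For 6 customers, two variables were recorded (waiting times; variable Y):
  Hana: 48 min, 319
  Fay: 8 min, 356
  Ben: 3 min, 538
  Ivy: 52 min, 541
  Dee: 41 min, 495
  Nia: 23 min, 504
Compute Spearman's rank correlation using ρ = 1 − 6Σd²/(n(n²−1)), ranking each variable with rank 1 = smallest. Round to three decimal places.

Ranks of variable 1: 5, 2, 1, 6, 4, 3
Ranks of variable 2: 1, 2, 5, 6, 3, 4
d = r₁ − r₂: 4, 0, -4, 0, 1, -1
d²: 16, 0, 16, 0, 1, 1; Σd² = 34
ρ = 1 − 6·34/(6·35) = 1 − 204/210 = 0.029

0.029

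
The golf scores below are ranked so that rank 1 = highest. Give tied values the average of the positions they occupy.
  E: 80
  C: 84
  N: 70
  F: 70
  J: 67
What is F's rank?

Sorted (descending): 84, 80, 70, 70, 67
The 2 values of 70 occupy positions 3–4 → average rank (3+4)/2 = 3.5.
F has value 70 → rank 3.5.

3.5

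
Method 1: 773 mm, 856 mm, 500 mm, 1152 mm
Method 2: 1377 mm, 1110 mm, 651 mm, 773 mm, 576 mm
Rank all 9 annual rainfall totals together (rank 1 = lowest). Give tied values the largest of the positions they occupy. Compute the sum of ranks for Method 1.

20

Sorted (ascending): 500, 576, 651, 773, 773, 856, 1110, 1152, 1377
The 2 values of 773 occupy positions 4–5 → each gets rank 5.
Method 1 values → pooled ranks: 773→5, 856→6, 500→1, 1152→8
Rank sum = 5 + 6 + 1 + 8 = 20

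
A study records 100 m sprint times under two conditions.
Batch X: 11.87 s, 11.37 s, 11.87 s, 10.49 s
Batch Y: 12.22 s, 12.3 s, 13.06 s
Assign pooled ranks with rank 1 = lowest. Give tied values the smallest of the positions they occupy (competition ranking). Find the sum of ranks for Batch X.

9

Sorted (ascending): 10.49, 11.37, 11.87, 11.87, 12.22, 12.3, 13.06
The 2 values of 11.87 occupy positions 3–4 → each gets rank 3.
Batch X values → pooled ranks: 11.87→3, 11.37→2, 11.87→3, 10.49→1
Rank sum = 3 + 2 + 3 + 1 = 9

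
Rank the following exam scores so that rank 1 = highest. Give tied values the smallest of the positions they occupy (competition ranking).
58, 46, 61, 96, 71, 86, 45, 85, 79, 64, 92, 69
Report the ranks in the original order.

Sorted (descending): 96, 92, 86, 85, 79, 71, 69, 64, 61, 58, 46, 45
No ties — each value takes its position as its rank.

10, 11, 9, 1, 6, 3, 12, 4, 5, 8, 2, 7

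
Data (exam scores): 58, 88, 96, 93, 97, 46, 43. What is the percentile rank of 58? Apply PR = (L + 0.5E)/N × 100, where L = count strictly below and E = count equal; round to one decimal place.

N = 7.
Strictly below 58: 2. Equal to 58: 1.
PR = (2 + 0.5·1)/7 × 100 = 35.7

35.7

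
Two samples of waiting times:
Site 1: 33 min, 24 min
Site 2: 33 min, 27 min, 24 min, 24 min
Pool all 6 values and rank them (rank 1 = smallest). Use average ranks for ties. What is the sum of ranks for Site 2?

Sorted (ascending): 24, 24, 24, 27, 33, 33
The 3 values of 24 occupy positions 1–3 → average rank 2.
The 2 values of 33 occupy positions 5–6 → average rank (5+6)/2 = 5.5.
Site 2 values → pooled ranks: 33→5.5, 27→4, 24→2, 24→2
Rank sum = 5.5 + 4 + 2 + 2 = 13.5

13.5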